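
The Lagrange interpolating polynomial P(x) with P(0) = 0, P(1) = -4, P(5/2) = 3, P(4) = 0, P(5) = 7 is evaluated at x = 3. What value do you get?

421/150

Evaluate each Lagrange basis at x = 3:
L_0(3) = (2)·(1/2)·(-1)·(-2)/[(-1)·(-5/2)·(-4)·(-5)] = 1/25
L_1(3) = (3)·(1/2)·(-1)·(-2)/[(1)·(-3/2)·(-3)·(-4)] = -1/6
L_2(3) = (3)·(2)·(-1)·(-2)/[(5/2)·(3/2)·(-3/2)·(-5/2)] = 64/75
L_3(3) = (3)·(2)·(1/2)·(-2)/[(4)·(3)·(3/2)·(-1)] = 1/3
L_4(3) = (3)·(2)·(1/2)·(-1)/[(5)·(4)·(5/2)·(1)] = -3/50
Sum: 0 + (-4)·(-1/6) + 3·(64/75) + 0 + 7·(-3/50) = 421/150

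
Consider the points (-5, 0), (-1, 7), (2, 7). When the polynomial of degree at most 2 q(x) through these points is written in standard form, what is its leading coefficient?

Build the Lagrange basis polynomials:
L_0(x) = (x + 1)(x - 2) / [28] = (1/28)x^2 - (1/28)x - 1/14
L_1(x) = (x + 5)(x - 2) / [-12] = -(1/12)x^2 - (1/4)x + 5/6
L_2(x) = (x + 5)(x + 1) / [21] = (1/21)x^2 + (2/7)x + 5/21
q(x) = 0·L_0 + 7·L_1 + 7·L_2
Only the coefficient of x^2 is needed; take it from each L_i and combine:
0·(1/28) + 7·(-1/12) + 7·(1/21) = -1/4

-1/4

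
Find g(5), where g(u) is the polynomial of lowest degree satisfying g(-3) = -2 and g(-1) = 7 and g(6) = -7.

Using Newton's divided-difference form:
g[-3,-1] = (7 - (-2)) / (-1 - (-3)) = 9/2
g[-1,6] = (-7 - 7) / (6 - (-1)) = -2
g[-3,-1,6] = (-2 - 9/2) / (6 - (-3)) = -13/18
g(5) = -2 + (9/2)·(8) + (-13/18)·(8)·(6) = -2/3

-2/3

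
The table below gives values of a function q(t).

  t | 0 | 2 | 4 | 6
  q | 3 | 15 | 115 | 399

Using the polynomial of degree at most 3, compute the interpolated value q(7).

L_0(7) = (5)·(3)·(1)/[(-2)·(-4)·(-6)] = -5/16
L_1(7) = (7)·(3)·(1)/[(2)·(-2)·(-4)] = 21/16
L_2(7) = (7)·(5)·(1)/[(4)·(2)·(-2)] = -35/16
L_3(7) = (7)·(5)·(3)/[(6)·(4)·(2)] = 35/16
Sum: 3·(-5/16) + 15·(21/16) + 115·(-35/16) + 399·(35/16) = 640

640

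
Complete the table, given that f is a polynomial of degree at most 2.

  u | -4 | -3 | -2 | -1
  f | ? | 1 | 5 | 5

The 3 known values determine f uniquely (degree ≤ 2).
Evaluate each Lagrange basis at u = -4:
L_0(-4) = (-2)·(-3)/[(-1)·(-2)] = 3
L_1(-4) = (-1)·(-3)/[(1)·(-1)] = -3
L_2(-4) = (-1)·(-2)/[(2)·(1)] = 1
Sum: 1·(3) + 5·(-3) + 5·(1) = -7

-7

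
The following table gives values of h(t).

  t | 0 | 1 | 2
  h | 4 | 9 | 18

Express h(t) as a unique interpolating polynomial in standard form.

L_0(t) = (t - 1)(t - 2) / [2] = (1/2)t^2 - (3/2)t + 1
L_1(t) = t(t - 2) / [-1] = -t^2 + 2t
L_2(t) = t(t - 1) / [2] = (1/2)t^2 - (1/2)t
h(t) = 4·L_0 + 9·L_1 + 18·L_2
  4·L_0(t) = 2t^2 - 6t + 4
  9·L_1(t) = -9t^2 + 18t
  18·L_2(t) = 9t^2 - 9t
Adding term by term: 2t^2 + 3t + 4

h(t) = 2t^2 + 3t + 4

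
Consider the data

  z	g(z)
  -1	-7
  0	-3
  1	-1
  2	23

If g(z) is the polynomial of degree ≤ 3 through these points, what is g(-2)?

Evaluate each Lagrange basis at z = -2:
L_0(-2) = (-2)·(-3)·(-4)/[(-1)·(-2)·(-3)] = 4
L_1(-2) = (-1)·(-3)·(-4)/[(1)·(-1)·(-2)] = -6
L_2(-2) = (-1)·(-2)·(-4)/[(2)·(1)·(-1)] = 4
L_3(-2) = (-1)·(-2)·(-3)/[(3)·(2)·(1)] = -1
Sum: (-7)·(4) + (-3)·(-6) + (-1)·(4) + 23·(-1) = -37

-37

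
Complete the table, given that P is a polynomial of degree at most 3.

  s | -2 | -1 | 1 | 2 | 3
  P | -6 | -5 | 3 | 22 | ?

59

The 4 known values determine P uniquely (degree ≤ 3).
L_0(3) = (4)·(2)·(1)/[(-1)·(-3)·(-4)] = -2/3
L_1(3) = (5)·(2)·(1)/[(1)·(-2)·(-3)] = 5/3
L_2(3) = (5)·(4)·(1)/[(3)·(2)·(-1)] = -10/3
L_3(3) = (5)·(4)·(2)/[(4)·(3)·(1)] = 10/3
Sum: (-6)·(-2/3) + (-5)·(5/3) + 3·(-10/3) + 22·(10/3) = 59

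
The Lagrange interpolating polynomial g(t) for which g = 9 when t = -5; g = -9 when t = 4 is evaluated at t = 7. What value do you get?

-15

Evaluate each Lagrange basis at t = 7:
L_0(7) = (3)/[(-9)] = -1/3
L_1(7) = (12)/[(9)] = 4/3
Sum: 9·(-1/3) + (-9)·(4/3) = -15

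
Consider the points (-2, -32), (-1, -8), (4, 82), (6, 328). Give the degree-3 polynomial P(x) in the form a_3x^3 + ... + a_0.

P(x) = 2x^3 - 3x^2 + x - 2

Build the Lagrange basis polynomials:
L_0(x) = (x + 1)(x - 4)(x - 6) / [-48] = -(1/48)x^3 + (3/16)x^2 - (7/24)x - 1/2
L_1(x) = (x + 2)(x - 4)(x - 6) / [35] = (1/35)x^3 - (8/35)x^2 + (4/35)x + 48/35
L_2(x) = (x + 2)(x + 1)(x - 6) / [-60] = -(1/60)x^3 + (1/20)x^2 + (4/15)x + 1/5
L_3(x) = (x + 2)(x + 1)(x - 4) / [112] = (1/112)x^3 - (1/112)x^2 - (5/56)x - 1/14
P(x) = (-32)·L_0 + (-8)·L_1 + 82·L_2 + 328·L_3
  (-32)·L_0(x) = (2/3)x^3 - 6x^2 + (28/3)x + 16
  (-8)·L_1(x) = -(8/35)x^3 + (64/35)x^2 - (32/35)x - 384/35
  82·L_2(x) = -(41/30)x^3 + (41/10)x^2 + (328/15)x + 82/5
  328·L_3(x) = (41/14)x^3 - (41/14)x^2 - (205/7)x - 164/7
Adding term by term: 2x^3 - 3x^2 + x - 2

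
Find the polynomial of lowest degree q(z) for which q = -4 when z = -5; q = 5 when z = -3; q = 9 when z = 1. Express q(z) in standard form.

q(z) = -(7/12)z^2 - (1/6)z + 39/4

L_0(z) = (z + 3)(z - 1) / [12] = (1/12)z^2 + (1/6)z - 1/4
L_1(z) = (z + 5)(z - 1) / [-8] = -(1/8)z^2 - (1/2)z + 5/8
L_2(z) = (z + 5)(z + 3) / [24] = (1/24)z^2 + (1/3)z + 5/8
q(z) = (-4)·L_0 + 5·L_1 + 9·L_2
  (-4)·L_0(z) = -(1/3)z^2 - (2/3)z + 1
  5·L_1(z) = -(5/8)z^2 - (5/2)z + 25/8
  9·L_2(z) = (3/8)z^2 + 3z + 45/8
Adding term by term: -(7/12)z^2 - (1/6)z + 39/4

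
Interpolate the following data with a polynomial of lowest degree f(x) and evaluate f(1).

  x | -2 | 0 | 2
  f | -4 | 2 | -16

Evaluate each Lagrange basis at x = 1:
L_0(1) = (1)·(-1)/[(-2)·(-4)] = -1/8
L_1(1) = (3)·(-1)/[(2)·(-2)] = 3/4
L_2(1) = (3)·(1)/[(4)·(2)] = 3/8
Sum: (-4)·(-1/8) + 2·(3/4) + (-16)·(3/8) = -4

-4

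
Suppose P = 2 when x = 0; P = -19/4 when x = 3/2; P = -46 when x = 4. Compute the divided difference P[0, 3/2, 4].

P[0,3/2] = (-19/4 - 2) / (3/2 - 0) = -9/2
P[3/2,4] = (-46 - (-19/4)) / (4 - 3/2) = -33/2
P[0,3/2,4] = (-33/2 - (-9/2)) / (4 - 0) = -3

-3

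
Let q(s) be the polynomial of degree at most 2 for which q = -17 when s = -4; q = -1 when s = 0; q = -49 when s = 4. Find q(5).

Using Newton's divided-difference form:
q[-4,0] = (-1 - (-17)) / (0 - (-4)) = 4
q[0,4] = (-49 - (-1)) / (4 - 0) = -12
q[-4,0,4] = (-12 - 4) / (4 - (-4)) = -2
q(5) = -17 + 4·(9) + (-2)·(9)·(5) = -71

-71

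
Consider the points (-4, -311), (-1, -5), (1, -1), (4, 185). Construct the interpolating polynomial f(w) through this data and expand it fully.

f(w) = 4w^3 - 4w^2 - 2w + 1

Build the Lagrange basis polynomials:
L_0(w) = (w + 1)(w - 1)(w - 4) / [-120] = -(1/120)w^3 + (1/30)w^2 + (1/120)w - 1/30
L_1(w) = (w + 4)(w - 1)(w - 4) / [30] = (1/30)w^3 - (1/30)w^2 - (8/15)w + 8/15
L_2(w) = (w + 4)(w + 1)(w - 4) / [-30] = -(1/30)w^3 - (1/30)w^2 + (8/15)w + 8/15
L_3(w) = (w + 4)(w + 1)(w - 1) / [120] = (1/120)w^3 + (1/30)w^2 - (1/120)w - 1/30
f(w) = (-311)·L_0 + (-5)·L_1 + (-1)·L_2 + 185·L_3
  (-311)·L_0(w) = (311/120)w^3 - (311/30)w^2 - (311/120)w + 311/30
  (-5)·L_1(w) = -(1/6)w^3 + (1/6)w^2 + (8/3)w - 8/3
  (-1)·L_2(w) = (1/30)w^3 + (1/30)w^2 - (8/15)w - 8/15
  185·L_3(w) = (37/24)w^3 + (37/6)w^2 - (37/24)w - 37/6
Adding term by term: 4w^3 - 4w^2 - 2w + 1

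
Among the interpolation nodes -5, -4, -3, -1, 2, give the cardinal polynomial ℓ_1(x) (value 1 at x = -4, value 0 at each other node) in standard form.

ℓ_1(x) = -(1/18)x^4 - (7/18)x^3 - (5/18)x^2 + (31/18)x + 5/3

ℓ_1(x) = (x + 5)(x + 3)(x + 1)(x - 2) / [(1)·(-1)·(-3)·(-6)]
       = (x^4 + 7x^3 + 5x^2 - 31x - 30) / (-18)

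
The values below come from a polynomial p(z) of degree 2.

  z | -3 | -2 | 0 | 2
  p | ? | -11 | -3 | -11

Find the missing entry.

The 3 known values determine p uniquely (degree ≤ 2).
L_0(-3) = (-3)·(-5)/[(-2)·(-4)] = 15/8
L_1(-3) = (-1)·(-5)/[(2)·(-2)] = -5/4
L_2(-3) = (-1)·(-3)/[(4)·(2)] = 3/8
Sum: (-11)·(15/8) + (-3)·(-5/4) + (-11)·(3/8) = -21

-21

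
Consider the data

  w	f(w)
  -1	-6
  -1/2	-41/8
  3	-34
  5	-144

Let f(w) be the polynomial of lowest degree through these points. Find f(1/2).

-27/8

Using Newton's divided-difference form:
f[-1,-1/2] = (-41/8 - (-6)) / (-1/2 - (-1)) = 7/4
f[-1/2,3] = (-34 - (-41/8)) / (3 - (-1/2)) = -33/4
f[3,5] = (-144 - (-34)) / (5 - 3) = -55
f[-1,-1/2,3] = (-33/4 - 7/4) / (3 - (-1)) = -5/2
f[-1/2,3,5] = (-55 - (-33/4)) / (5 - (-1/2)) = -17/2
f[-1,-1/2,3,5] = (-17/2 - (-5/2)) / (5 - (-1)) = -1
f(1/2) = -6 + (7/4)·(3/2) + (-5/2)·(3/2)·(1) + (-1)·(3/2)·(1)·(-5/2) = -27/8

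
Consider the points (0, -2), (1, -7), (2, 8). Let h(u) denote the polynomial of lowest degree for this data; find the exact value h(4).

98

L_0(4) = (3)·(2)/[(-1)·(-2)] = 3
L_1(4) = (4)·(2)/[(1)·(-1)] = -8
L_2(4) = (4)·(3)/[(2)·(1)] = 6
Sum: (-2)·(3) + (-7)·(-8) + 8·(6) = 98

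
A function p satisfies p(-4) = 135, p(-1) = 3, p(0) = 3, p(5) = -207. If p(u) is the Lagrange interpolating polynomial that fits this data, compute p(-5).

L_0(-5) = (-4)·(-5)·(-10)/[(-3)·(-4)·(-9)] = 50/27
L_1(-5) = (-1)·(-5)·(-10)/[(3)·(-1)·(-6)] = -25/9
L_2(-5) = (-1)·(-4)·(-10)/[(4)·(1)·(-5)] = 2
L_3(-5) = (-1)·(-4)·(-5)/[(9)·(6)·(5)] = -2/27
Sum: 135·(50/27) + 3·(-25/9) + 3·(2) + (-207)·(-2/27) = 263

263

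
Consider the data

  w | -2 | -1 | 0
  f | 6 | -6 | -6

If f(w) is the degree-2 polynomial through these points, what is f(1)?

Using Newton's divided-difference form:
f[-2,-1] = (-6 - 6) / (-1 - (-2)) = -12
f[-1,0] = (-6 - (-6)) / (0 - (-1)) = 0
f[-2,-1,0] = (0 - (-12)) / (0 - (-2)) = 6
f(1) = 6 + (-12)·(3) + 6·(3)·(2) = 6

6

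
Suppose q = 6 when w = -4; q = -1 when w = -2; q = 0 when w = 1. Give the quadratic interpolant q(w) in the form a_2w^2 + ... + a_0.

q(w) = (23/30)w^2 + (11/10)w - 28/15

Build the Lagrange basis polynomials:
L_0(w) = (w + 2)(w - 1) / [10] = (1/10)w^2 + (1/10)w - 1/5
L_1(w) = (w + 4)(w - 1) / [-6] = -(1/6)w^2 - (1/2)w + 2/3
L_2(w) = (w + 4)(w + 2) / [15] = (1/15)w^2 + (2/5)w + 8/15
q(w) = 6·L_0 + (-1)·L_1 + 0·L_2
  6·L_0(w) = (3/5)w^2 + (3/5)w - 6/5
  (-1)·L_1(w) = (1/6)w^2 + (1/2)w - 2/3
  0·L_2(w) = 0
Adding term by term: (23/30)w^2 + (11/10)w - 28/15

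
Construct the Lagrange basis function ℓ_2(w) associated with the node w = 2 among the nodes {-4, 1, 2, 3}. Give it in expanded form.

ℓ_2(w) = -(1/6)w^3 + (13/6)w - 2

ℓ_2(w) = (w + 4)(w - 1)(w - 3) / [(6)·(1)·(-1)]
       = (w^3 - 13w + 12) / (-6)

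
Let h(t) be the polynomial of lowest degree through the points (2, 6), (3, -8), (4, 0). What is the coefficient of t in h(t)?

Build the Lagrange basis polynomials:
L_0(t) = (t - 3)(t - 4) / [2] = (1/2)t^2 - (7/2)t + 6
L_1(t) = (t - 2)(t - 4) / [-1] = -t^2 + 6t - 8
L_2(t) = (t - 2)(t - 3) / [2] = (1/2)t^2 - (5/2)t + 3
h(t) = 6·L_0 + (-8)·L_1 + 0·L_2
Only the coefficient of t is needed; take it from each L_i and combine:
6·(-7/2) + (-8)·(6) + 0·(-5/2) = -69

-69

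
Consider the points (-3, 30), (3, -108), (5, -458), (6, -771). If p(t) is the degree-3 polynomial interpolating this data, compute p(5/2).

Evaluate each Lagrange basis at t = 5/2:
L_0(5/2) = (-1/2)·(-5/2)·(-7/2)/[(-6)·(-8)·(-9)] = 35/3456
L_1(5/2) = (11/2)·(-5/2)·(-7/2)/[(6)·(-2)·(-3)] = 385/288
L_2(5/2) = (11/2)·(-1/2)·(-7/2)/[(8)·(2)·(-1)] = -77/128
L_3(5/2) = (11/2)·(-1/2)·(-5/2)/[(9)·(3)·(1)] = 55/216
Sum: 30·(35/3456) + (-108)·(385/288) + (-458)·(-77/128) + (-771)·(55/216) = -519/8

-519/8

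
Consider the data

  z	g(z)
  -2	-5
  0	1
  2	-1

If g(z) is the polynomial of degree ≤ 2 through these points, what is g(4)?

-11

Evaluate each Lagrange basis at z = 4:
L_0(4) = (4)·(2)/[(-2)·(-4)] = 1
L_1(4) = (6)·(2)/[(2)·(-2)] = -3
L_2(4) = (6)·(4)/[(4)·(2)] = 3
Sum: (-5)·(1) + 1·(-3) + (-1)·(3) = -11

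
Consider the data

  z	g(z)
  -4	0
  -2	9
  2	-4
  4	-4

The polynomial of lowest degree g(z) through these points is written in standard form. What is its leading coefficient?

11/48

L_0(z) = (z + 2)(z - 2)(z - 4) / [-96] = -(1/96)z^3 + (1/24)z^2 + (1/24)z - 1/6
L_1(z) = (z + 4)(z - 2)(z - 4) / [48] = (1/48)z^3 - (1/24)z^2 - (1/3)z + 2/3
L_2(z) = (z + 4)(z + 2)(z - 4) / [-48] = -(1/48)z^3 - (1/24)z^2 + (1/3)z + 2/3
L_3(z) = (z + 4)(z + 2)(z - 2) / [96] = (1/96)z^3 + (1/24)z^2 - (1/24)z - 1/6
g(z) = 0·L_0 + 9·L_1 + (-4)·L_2 + (-4)·L_3
Only the coefficient of z^3 is needed; take it from each L_i and combine:
0·(-1/96) + 9·(1/48) + (-4)·(-1/48) + (-4)·(1/96) = 11/48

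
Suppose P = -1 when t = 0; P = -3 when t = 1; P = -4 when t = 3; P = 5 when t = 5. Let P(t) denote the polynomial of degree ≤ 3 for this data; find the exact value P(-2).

3/2

Evaluate each Lagrange basis at t = -2:
L_0(-2) = (-3)·(-5)·(-7)/[(-1)·(-3)·(-5)] = 7
L_1(-2) = (-2)·(-5)·(-7)/[(1)·(-2)·(-4)] = -35/4
L_2(-2) = (-2)·(-3)·(-7)/[(3)·(2)·(-2)] = 7/2
L_3(-2) = (-2)·(-3)·(-5)/[(5)·(4)·(2)] = -3/4
Sum: (-1)·(7) + (-3)·(-35/4) + (-4)·(7/2) + 5·(-3/4) = 3/2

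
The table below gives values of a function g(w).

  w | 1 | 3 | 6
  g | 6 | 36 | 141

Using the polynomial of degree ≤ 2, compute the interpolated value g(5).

98

Using Newton's divided-difference form:
g[1,3] = (36 - 6) / (3 - 1) = 15
g[3,6] = (141 - 36) / (6 - 3) = 35
g[1,3,6] = (35 - 15) / (6 - 1) = 4
g(5) = 6 + 15·(4) + 4·(4)·(2) = 98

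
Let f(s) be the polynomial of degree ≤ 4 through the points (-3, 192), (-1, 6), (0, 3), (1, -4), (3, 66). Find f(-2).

41

Evaluate each Lagrange basis at s = -2:
L_0(-2) = (-1)·(-2)·(-3)·(-5)/[(-2)·(-3)·(-4)·(-6)] = 5/24
L_1(-2) = (1)·(-2)·(-3)·(-5)/[(2)·(-1)·(-2)·(-4)] = 15/8
L_2(-2) = (1)·(-1)·(-3)·(-5)/[(3)·(1)·(-1)·(-3)] = -5/3
L_3(-2) = (1)·(-1)·(-2)·(-5)/[(4)·(2)·(1)·(-2)] = 5/8
L_4(-2) = (1)·(-1)·(-2)·(-3)/[(6)·(4)·(3)·(2)] = -1/24
Sum: 192·(5/24) + 6·(15/8) + 3·(-5/3) + (-4)·(5/8) + 66·(-1/24) = 41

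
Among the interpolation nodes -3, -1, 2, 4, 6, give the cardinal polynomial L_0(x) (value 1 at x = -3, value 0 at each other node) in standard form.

L_0(x) = (x + 1)(x - 2)(x - 4)(x - 6) / [(-2)·(-5)·(-7)·(-9)]
       = (x^4 - 11x^3 + 32x^2 - 4x - 48) / (630)

L_0(x) = (1/630)x^4 - (11/630)x^3 + (16/315)x^2 - (2/315)x - 8/105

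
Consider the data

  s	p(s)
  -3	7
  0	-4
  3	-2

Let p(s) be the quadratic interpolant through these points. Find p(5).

59/9

L_0(5) = (5)·(2)/[(-3)·(-6)] = 5/9
L_1(5) = (8)·(2)/[(3)·(-3)] = -16/9
L_2(5) = (8)·(5)/[(6)·(3)] = 20/9
Sum: 7·(5/9) + (-4)·(-16/9) + (-2)·(20/9) = 59/9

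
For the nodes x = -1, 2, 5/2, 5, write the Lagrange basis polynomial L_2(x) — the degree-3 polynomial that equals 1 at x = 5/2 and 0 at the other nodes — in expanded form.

L_2(x) = -(8/35)x^3 + (48/35)x^2 - (24/35)x - 16/7

L_2(x) = (x + 1)(x - 2)(x - 5) / [(7/2)·(1/2)·(-5/2)]
       = (x^3 - 6x^2 + 3x + 10) / (-35/8)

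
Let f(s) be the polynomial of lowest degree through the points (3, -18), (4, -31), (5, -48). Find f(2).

-9

L_0(2) = (-2)·(-3)/[(-1)·(-2)] = 3
L_1(2) = (-1)·(-3)/[(1)·(-1)] = -3
L_2(2) = (-1)·(-2)/[(2)·(1)] = 1
Sum: (-18)·(3) + (-31)·(-3) + (-48)·(1) = -9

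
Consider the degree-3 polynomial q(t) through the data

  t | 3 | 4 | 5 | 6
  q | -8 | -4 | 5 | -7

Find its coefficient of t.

L_0(t) = (t - 4)(t - 5)(t - 6) / [-6] = -(1/6)t^3 + (5/2)t^2 - (37/3)t + 20
L_1(t) = (t - 3)(t - 5)(t - 6) / [2] = (1/2)t^3 - 7t^2 + (63/2)t - 45
L_2(t) = (t - 3)(t - 4)(t - 6) / [-2] = -(1/2)t^3 + (13/2)t^2 - 27t + 36
L_3(t) = (t - 3)(t - 4)(t - 5) / [6] = (1/6)t^3 - 2t^2 + (47/6)t - 10
q(t) = (-8)·L_0 + (-4)·L_1 + 5·L_2 + (-7)·L_3
Only the coefficient of t is needed; take it from each L_i and combine:
(-8)·(-37/3) + (-4)·(63/2) + 5·(-27) + (-7)·(47/6) = -1303/6

-1303/6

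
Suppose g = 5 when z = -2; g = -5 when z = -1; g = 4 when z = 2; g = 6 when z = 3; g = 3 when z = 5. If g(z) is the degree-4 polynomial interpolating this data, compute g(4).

Using Newton's divided-difference form:
g[-2,-1] = (-5 - 5) / (-1 - (-2)) = -10
g[-1,2] = (4 - (-5)) / (2 - (-1)) = 3
g[2,3] = (6 - 4) / (3 - 2) = 2
g[3,5] = (3 - 6) / (5 - 3) = -3/2
g[-2,-1,2] = (3 - (-10)) / (2 - (-2)) = 13/4
g[-1,2,3] = (2 - 3) / (3 - (-1)) = -1/4
g[2,3,5] = (-3/2 - 2) / (5 - 2) = -7/6
g[-2,-1,2,3] = (-1/4 - 13/4) / (3 - (-2)) = -7/10
g[-1,2,3,5] = (-7/6 - (-1/4)) / (5 - (-1)) = -11/72
g[-2,-1,2,3,5] = (-11/72 - (-7/10)) / (5 - (-2)) = 197/2520
g(4) = 5 + (-10)·(6) + (13/4)·(6)·(5) + (-7/10)·(6)·(5)·(2) + (197/2520)·(6)·(5)·(2)·(1) = 109/21

109/21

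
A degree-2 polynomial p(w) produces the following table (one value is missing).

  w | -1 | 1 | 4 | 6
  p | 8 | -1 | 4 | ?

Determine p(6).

59/3

The 3 known values determine p uniquely (degree ≤ 2).
Evaluate each Lagrange basis at w = 6:
L_0(6) = (5)·(2)/[(-2)·(-5)] = 1
L_1(6) = (7)·(2)/[(2)·(-3)] = -7/3
L_2(6) = (7)·(5)/[(5)·(3)] = 7/3
Sum: 8·(1) + (-1)·(-7/3) + 4·(7/3) = 59/3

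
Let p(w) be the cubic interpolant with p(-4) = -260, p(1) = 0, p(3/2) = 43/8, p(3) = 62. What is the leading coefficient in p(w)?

3

Build the Lagrange basis polynomials:
L_0(w) = (w - 1)(w - 3/2)(w - 3) / [-385/2] = -(2/385)w^3 + (1/35)w^2 - (18/385)w + 9/385
L_1(w) = (w + 4)(w - 3/2)(w - 3) / [5] = (1/5)w^3 - (1/10)w^2 - (27/10)w + 18/5
L_2(w) = (w + 4)(w - 1)(w - 3) / [-33/8] = -(8/33)w^3 + (104/33)w - 32/11
L_3(w) = (w + 4)(w - 1)(w - 3/2) / [21] = (1/21)w^3 + (1/14)w^2 - (17/42)w + 2/7
p(w) = (-260)·L_0 + 0·L_1 + (43/8)·L_2 + 62·L_3
Only the coefficient of w^3 is needed; take it from each L_i and combine:
(-260)·(-2/385) + 0·(1/5) + (43/8)·(-8/33) + 62·(1/21) = 3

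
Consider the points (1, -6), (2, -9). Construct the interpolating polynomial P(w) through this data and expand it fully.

P(w) = -3w - 3

Build the Lagrange basis polynomials:
L_0(w) = (w - 2) / [-1] = -w + 2
L_1(w) = (w - 1) / [1] = w - 1
P(w) = (-6)·L_0 + (-9)·L_1
  (-6)·L_0(w) = 6w - 12
  (-9)·L_1(w) = -9w + 9
Adding term by term: -3w - 3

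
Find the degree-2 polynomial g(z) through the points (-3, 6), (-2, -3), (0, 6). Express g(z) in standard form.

Newton's divided differences:
g[-3,-2] = (-3 - 6) / (-2 - (-3)) = -9
g[-2,0] = (6 - (-3)) / (0 - (-2)) = 9/2
g[-3,-2,0] = (9/2 - (-9)) / (0 - (-3)) = 9/2
g(z) = 6 + (-9)·(z + 3) + (9/2)·(z + 3)(z + 2)
Expanding: g(z) = (9/2)z^2 + (27/2)z + 6

g(z) = (9/2)z^2 + (27/2)z + 6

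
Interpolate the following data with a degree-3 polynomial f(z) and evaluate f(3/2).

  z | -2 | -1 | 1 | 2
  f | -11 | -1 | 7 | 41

Using Newton's divided-difference form:
f[-2,-1] = (-1 - (-11)) / (-1 - (-2)) = 10
f[-1,1] = (7 - (-1)) / (1 - (-1)) = 4
f[1,2] = (41 - 7) / (2 - 1) = 34
f[-2,-1,1] = (4 - 10) / (1 - (-2)) = -2
f[-1,1,2] = (34 - 4) / (2 - (-1)) = 10
f[-2,-1,1,2] = (10 - (-2)) / (2 - (-2)) = 3
f(3/2) = -11 + 10·(7/2) + (-2)·(7/2)·(5/2) + 3·(7/2)·(5/2)·(1/2) = 157/8

157/8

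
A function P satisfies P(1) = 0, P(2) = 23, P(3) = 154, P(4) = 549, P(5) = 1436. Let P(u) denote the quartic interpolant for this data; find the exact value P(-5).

Evaluate each Lagrange basis at u = -5:
L_0(-5) = (-7)·(-8)·(-9)·(-10)/[(-1)·(-2)·(-3)·(-4)] = 210
L_1(-5) = (-6)·(-8)·(-9)·(-10)/[(1)·(-1)·(-2)·(-3)] = -720
L_2(-5) = (-6)·(-7)·(-9)·(-10)/[(2)·(1)·(-1)·(-2)] = 945
L_3(-5) = (-6)·(-7)·(-8)·(-10)/[(3)·(2)·(1)·(-1)] = -560
L_4(-5) = (-6)·(-7)·(-8)·(-9)/[(4)·(3)·(2)·(1)] = 126
Sum: 0 + 23·(-720) + 154·(945) + 549·(-560) + 1436·(126) = 2466

2466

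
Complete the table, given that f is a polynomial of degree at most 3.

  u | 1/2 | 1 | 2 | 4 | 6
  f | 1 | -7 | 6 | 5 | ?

The 4 known values determine f uniquely (degree ≤ 3).
Evaluate each Lagrange basis at u = 6:
L_0(6) = (5)·(4)·(2)/[(-1/2)·(-3/2)·(-7/2)] = -320/21
L_1(6) = (11/2)·(4)·(2)/[(1/2)·(-1)·(-3)] = 88/3
L_2(6) = (11/2)·(5)·(2)/[(3/2)·(1)·(-2)] = -55/3
L_3(6) = (11/2)·(5)·(4)/[(7/2)·(3)·(2)] = 110/21
Sum: 1·(-320/21) + (-7)·(88/3) + 6·(-55/3) + 5·(110/21) = -6392/21

-6392/21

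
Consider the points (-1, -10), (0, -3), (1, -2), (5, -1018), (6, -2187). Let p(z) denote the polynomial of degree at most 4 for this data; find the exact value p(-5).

-1538

Evaluate each Lagrange basis at z = -5:
L_0(-5) = (-5)·(-6)·(-10)·(-11)/[(-1)·(-2)·(-6)·(-7)] = 275/7
L_1(-5) = (-4)·(-6)·(-10)·(-11)/[(1)·(-1)·(-5)·(-6)] = -88
L_2(-5) = (-4)·(-5)·(-10)·(-11)/[(2)·(1)·(-4)·(-5)] = 55
L_3(-5) = (-4)·(-5)·(-6)·(-11)/[(6)·(5)·(4)·(-1)] = -11
L_4(-5) = (-4)·(-5)·(-6)·(-10)/[(7)·(6)·(5)·(1)] = 40/7
Sum: (-10)·(275/7) + (-3)·(-88) + (-2)·(55) + (-1018)·(-11) + (-2187)·(40/7) = -1538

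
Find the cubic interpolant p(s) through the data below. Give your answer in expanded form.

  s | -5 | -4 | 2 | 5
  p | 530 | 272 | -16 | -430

p(s) = -4s^3 + 2s^2 + 4s

Build the Lagrange basis polynomials:
L_0(s) = (s + 4)(s - 2)(s - 5) / [-70] = -(1/70)s^3 + (3/70)s^2 + (9/35)s - 4/7
L_1(s) = (s + 5)(s - 2)(s - 5) / [54] = (1/54)s^3 - (1/27)s^2 - (25/54)s + 25/27
L_2(s) = (s + 5)(s + 4)(s - 5) / [-126] = -(1/126)s^3 - (2/63)s^2 + (25/126)s + 50/63
L_3(s) = (s + 5)(s + 4)(s - 2) / [270] = (1/270)s^3 + (7/270)s^2 + (1/135)s - 4/27
p(s) = 530·L_0 + 272·L_1 + (-16)·L_2 + (-430)·L_3
  530·L_0(s) = -(53/7)s^3 + (159/7)s^2 + (954/7)s - 2120/7
  272·L_1(s) = (136/27)s^3 - (272/27)s^2 - (3400/27)s + 6800/27
  (-16)·L_2(s) = (8/63)s^3 + (32/63)s^2 - (200/63)s - 800/63
  (-430)·L_3(s) = -(43/27)s^3 - (301/27)s^2 - (86/27)s + 1720/27
Adding term by term: -4s^3 + 2s^2 + 4s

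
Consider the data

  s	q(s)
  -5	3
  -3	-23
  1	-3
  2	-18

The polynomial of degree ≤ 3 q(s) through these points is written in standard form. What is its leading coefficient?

L_0(s) = (s + 3)(s - 1)(s - 2) / [-84] = -(1/84)s^3 + (1/12)s - 1/14
L_1(s) = (s + 5)(s - 1)(s - 2) / [40] = (1/40)s^3 + (1/20)s^2 - (13/40)s + 1/4
L_2(s) = (s + 5)(s + 3)(s - 2) / [-24] = -(1/24)s^3 - (1/4)s^2 + (1/24)s + 5/4
L_3(s) = (s + 5)(s + 3)(s - 1) / [35] = (1/35)s^3 + (1/5)s^2 + (1/5)s - 3/7
q(s) = 3·L_0 + (-23)·L_1 + (-3)·L_2 + (-18)·L_3
Only the coefficient of s^3 is needed; take it from each L_i and combine:
3·(-1/84) + (-23)·(1/40) + (-3)·(-1/24) + (-18)·(1/35) = -1

-1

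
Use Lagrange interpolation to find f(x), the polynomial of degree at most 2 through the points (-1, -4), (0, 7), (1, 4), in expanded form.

f(x) = -7x^2 + 4x + 7

Build the Lagrange basis polynomials:
L_0(x) = x(x - 1) / [2] = (1/2)x^2 - (1/2)x
L_1(x) = (x + 1)(x - 1) / [-1] = -x^2 + 1
L_2(x) = (x + 1)x / [2] = (1/2)x^2 + (1/2)x
f(x) = (-4)·L_0 + 7·L_1 + 4·L_2
  (-4)·L_0(x) = -2x^2 + 2x
  7·L_1(x) = -7x^2 + 7
  4·L_2(x) = 2x^2 + 2x
Adding term by term: -7x^2 + 4x + 7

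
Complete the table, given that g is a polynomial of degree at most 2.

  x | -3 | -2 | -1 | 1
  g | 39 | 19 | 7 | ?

7

The 3 known values determine g uniquely (degree ≤ 2).
Evaluate each Lagrange basis at x = 1:
L_0(1) = (3)·(2)/[(-1)·(-2)] = 3
L_1(1) = (4)·(2)/[(1)·(-1)] = -8
L_2(1) = (4)·(3)/[(2)·(1)] = 6
Sum: 39·(3) + 19·(-8) + 7·(6) = 7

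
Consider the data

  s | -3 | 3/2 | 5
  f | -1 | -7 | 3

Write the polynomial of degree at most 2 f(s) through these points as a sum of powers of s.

f(s) = (11/21)s^2 - (23/42)s - 103/14

Build the Lagrange basis polynomials:
L_0(s) = (s - 3/2)(s - 5) / [36] = (1/36)s^2 - (13/72)s + 5/24
L_1(s) = (s + 3)(s - 5) / [-63/4] = -(4/63)s^2 + (8/63)s + 20/21
L_2(s) = (s + 3)(s - 3/2) / [28] = (1/28)s^2 + (3/56)s - 9/56
f(s) = (-1)·L_0 + (-7)·L_1 + 3·L_2
  (-1)·L_0(s) = -(1/36)s^2 + (13/72)s - 5/24
  (-7)·L_1(s) = (4/9)s^2 - (8/9)s - 20/3
  3·L_2(s) = (3/28)s^2 + (9/56)s - 27/56
Adding term by term: (11/21)s^2 - (23/42)s - 103/14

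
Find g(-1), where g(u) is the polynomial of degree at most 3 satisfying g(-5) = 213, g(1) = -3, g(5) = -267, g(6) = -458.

-3

L_0(-1) = (-2)·(-6)·(-7)/[(-6)·(-10)·(-11)] = 7/55
L_1(-1) = (4)·(-6)·(-7)/[(6)·(-4)·(-5)] = 7/5
L_2(-1) = (4)·(-2)·(-7)/[(10)·(4)·(-1)] = -7/5
L_3(-1) = (4)·(-2)·(-6)/[(11)·(5)·(1)] = 48/55
Sum: 213·(7/55) + (-3)·(7/5) + (-267)·(-7/5) + (-458)·(48/55) = -3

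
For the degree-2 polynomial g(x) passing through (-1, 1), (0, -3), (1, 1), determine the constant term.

-3

L_0(x) = x(x - 1) / [2] = (1/2)x^2 - (1/2)x
L_1(x) = (x + 1)(x - 1) / [-1] = -x^2 + 1
L_2(x) = (x + 1)x / [2] = (1/2)x^2 + (1/2)x
g(x) = 1·L_0 + (-3)·L_1 + 1·L_2
Only the constant term is needed; take it from each L_i and combine:
1·(0) + (-3)·(1) + 1·(0) = -3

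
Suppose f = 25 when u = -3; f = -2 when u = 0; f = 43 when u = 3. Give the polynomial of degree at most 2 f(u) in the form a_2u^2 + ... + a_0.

L_0(u) = u(u - 3) / [18] = (1/18)u^2 - (1/6)u
L_1(u) = (u + 3)(u - 3) / [-9] = -(1/9)u^2 + 1
L_2(u) = (u + 3)u / [18] = (1/18)u^2 + (1/6)u
f(u) = 25·L_0 + (-2)·L_1 + 43·L_2
  25·L_0(u) = (25/18)u^2 - (25/6)u
  (-2)·L_1(u) = (2/9)u^2 - 2
  43·L_2(u) = (43/18)u^2 + (43/6)u
Adding term by term: 4u^2 + 3u - 2

f(u) = 4u^2 + 3u - 2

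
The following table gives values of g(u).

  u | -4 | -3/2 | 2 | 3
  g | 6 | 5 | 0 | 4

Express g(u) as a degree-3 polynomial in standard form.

Newton's divided differences:
g[-4,-3/2] = (5 - 6) / (-3/2 - (-4)) = -2/5
g[-3/2,2] = (0 - 5) / (2 - (-3/2)) = -10/7
g[2,3] = (4 - 0) / (3 - 2) = 4
g[-4,-3/2,2] = (-10/7 - (-2/5)) / (2 - (-4)) = -6/35
g[-3/2,2,3] = (4 - (-10/7)) / (3 - (-3/2)) = 76/63
g[-4,-3/2,2,3] = (76/63 - (-6/35)) / (3 - (-4)) = 62/315
g(u) = 6 + (-2/5)·(u + 4) + (-6/35)·(u + 4)(u + 3/2) + (62/315)·(u + 4)(u + 3/2)(u - 2)
Expanding: g(u) = (62/315)u^3 + (163/315)u^2 - (733/315)u + 106/105

g(u) = (62/315)u^3 + (163/315)u^2 - (733/315)u + 106/105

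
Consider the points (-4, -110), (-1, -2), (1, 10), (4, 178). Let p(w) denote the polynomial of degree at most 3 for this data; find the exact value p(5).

Evaluate each Lagrange basis at w = 5:
L_0(5) = (6)·(4)·(1)/[(-3)·(-5)·(-8)] = -1/5
L_1(5) = (9)·(4)·(1)/[(3)·(-2)·(-5)] = 6/5
L_2(5) = (9)·(6)·(1)/[(5)·(2)·(-3)] = -9/5
L_3(5) = (9)·(6)·(4)/[(8)·(5)·(3)] = 9/5
Sum: (-110)·(-1/5) + (-2)·(6/5) + 10·(-9/5) + 178·(9/5) = 322

322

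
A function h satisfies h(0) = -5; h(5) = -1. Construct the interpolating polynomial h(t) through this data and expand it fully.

h(t) = (4/5)t - 5

Build the Lagrange basis polynomials:
L_0(t) = (t - 5) / [-5] = -(1/5)t + 1
L_1(t) = t / [5] = (1/5)t
h(t) = (-5)·L_0 + (-1)·L_1
  (-5)·L_0(t) = t - 5
  (-1)·L_1(t) = -(1/5)t
Adding term by term: (4/5)t - 5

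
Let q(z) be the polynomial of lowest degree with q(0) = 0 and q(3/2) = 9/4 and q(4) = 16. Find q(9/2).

Evaluate each Lagrange basis at z = 9/2:
L_0(9/2) = (3)·(1/2)/[(-3/2)·(-4)] = 1/4
L_1(9/2) = (9/2)·(1/2)/[(3/2)·(-5/2)] = -3/5
L_2(9/2) = (9/2)·(3)/[(4)·(5/2)] = 27/20
Sum: 0 + 9/4·(-3/5) + 16·(27/20) = 81/4

81/4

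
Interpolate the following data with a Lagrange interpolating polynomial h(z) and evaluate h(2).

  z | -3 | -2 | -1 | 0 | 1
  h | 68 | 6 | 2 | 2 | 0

38

L_0(2) = (4)·(3)·(2)·(1)/[(-1)·(-2)·(-3)·(-4)] = 1
L_1(2) = (5)·(3)·(2)·(1)/[(1)·(-1)·(-2)·(-3)] = -5
L_2(2) = (5)·(4)·(2)·(1)/[(2)·(1)·(-1)·(-2)] = 10
L_3(2) = (5)·(4)·(3)·(1)/[(3)·(2)·(1)·(-1)] = -10
L_4(2) = (5)·(4)·(3)·(2)/[(4)·(3)·(2)·(1)] = 5
Sum: 68·(1) + 6·(-5) + 2·(10) + 2·(-10) + 0 = 38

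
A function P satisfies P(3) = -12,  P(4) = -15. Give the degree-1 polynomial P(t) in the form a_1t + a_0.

P(t) = -3t - 3

Build the Lagrange basis polynomials:
L_0(t) = (t - 4) / [-1] = -t + 4
L_1(t) = (t - 3) / [1] = t - 3
P(t) = (-12)·L_0 + (-15)·L_1
  (-12)·L_0(t) = 12t - 48
  (-15)·L_1(t) = -15t + 45
Adding term by term: -3t - 3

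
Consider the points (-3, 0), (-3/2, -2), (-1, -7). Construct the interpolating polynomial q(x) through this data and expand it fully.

Newton's divided differences:
q[-3,-3/2] = (-2 - 0) / (-3/2 - (-3)) = -4/3
q[-3/2,-1] = (-7 - (-2)) / (-1 - (-3/2)) = -10
q[-3,-3/2,-1] = (-10 - (-4/3)) / (-1 - (-3)) = -13/3
q(x) = (-4/3)·(x + 3) + (-13/3)·(x + 3)(x + 3/2)
Expanding: q(x) = -(13/3)x^2 - (125/6)x - 47/2

q(x) = -(13/3)x^2 - (125/6)x - 47/2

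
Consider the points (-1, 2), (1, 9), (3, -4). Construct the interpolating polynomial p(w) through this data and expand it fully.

p(w) = -(5/2)w^2 + (7/2)w + 8

Build the Lagrange basis polynomials:
L_0(w) = (w - 1)(w - 3) / [8] = (1/8)w^2 - (1/2)w + 3/8
L_1(w) = (w + 1)(w - 3) / [-4] = -(1/4)w^2 + (1/2)w + 3/4
L_2(w) = (w + 1)(w - 1) / [8] = (1/8)w^2 - 1/8
p(w) = 2·L_0 + 9·L_1 + (-4)·L_2
  2·L_0(w) = (1/4)w^2 - w + 3/4
  9·L_1(w) = -(9/4)w^2 + (9/2)w + 27/4
  (-4)·L_2(w) = -(1/2)w^2 + 1/2
Adding term by term: -(5/2)w^2 + (7/2)w + 8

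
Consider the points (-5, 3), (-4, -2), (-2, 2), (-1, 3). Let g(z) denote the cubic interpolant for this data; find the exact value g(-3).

Evaluate each Lagrange basis at z = -3:
L_0(-3) = (1)·(-1)·(-2)/[(-1)·(-3)·(-4)] = -1/6
L_1(-3) = (2)·(-1)·(-2)/[(1)·(-2)·(-3)] = 2/3
L_2(-3) = (2)·(1)·(-2)/[(3)·(2)·(-1)] = 2/3
L_3(-3) = (2)·(1)·(-1)/[(4)·(3)·(1)] = -1/6
Sum: 3·(-1/6) + (-2)·(2/3) + 2·(2/3) + 3·(-1/6) = -1

-1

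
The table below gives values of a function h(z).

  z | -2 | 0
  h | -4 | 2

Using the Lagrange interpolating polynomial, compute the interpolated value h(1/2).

7/2

L_0(1/2) = (1/2)/[(-2)] = -1/4
L_1(1/2) = (5/2)/[(2)] = 5/4
Sum: (-4)·(-1/4) + 2·(5/4) = 7/2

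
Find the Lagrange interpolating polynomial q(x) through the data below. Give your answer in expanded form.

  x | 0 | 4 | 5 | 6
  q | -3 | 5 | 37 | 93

q(x) = x^3 - 3x^2 - 2x - 3

L_0(x) = (x - 4)(x - 5)(x - 6) / [-120] = -(1/120)x^3 + (1/8)x^2 - (37/60)x + 1
L_1(x) = x(x - 5)(x - 6) / [8] = (1/8)x^3 - (11/8)x^2 + (15/4)x
L_2(x) = x(x - 4)(x - 6) / [-5] = -(1/5)x^3 + 2x^2 - (24/5)x
L_3(x) = x(x - 4)(x - 5) / [12] = (1/12)x^3 - (3/4)x^2 + (5/3)x
q(x) = (-3)·L_0 + 5·L_1 + 37·L_2 + 93·L_3
  (-3)·L_0(x) = (1/40)x^3 - (3/8)x^2 + (37/20)x - 3
  5·L_1(x) = (5/8)x^3 - (55/8)x^2 + (75/4)x
  37·L_2(x) = -(37/5)x^3 + 74x^2 - (888/5)x
  93·L_3(x) = (31/4)x^3 - (279/4)x^2 + 155x
Adding term by term: x^3 - 3x^2 - 2x - 3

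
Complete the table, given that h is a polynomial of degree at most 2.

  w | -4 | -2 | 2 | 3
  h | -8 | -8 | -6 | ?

-61/12

The 3 known values determine h uniquely (degree ≤ 2).
L_0(3) = (5)·(1)/[(-2)·(-6)] = 5/12
L_1(3) = (7)·(1)/[(2)·(-4)] = -7/8
L_2(3) = (7)·(5)/[(6)·(4)] = 35/24
Sum: (-8)·(5/12) + (-8)·(-7/8) + (-6)·(35/24) = -61/12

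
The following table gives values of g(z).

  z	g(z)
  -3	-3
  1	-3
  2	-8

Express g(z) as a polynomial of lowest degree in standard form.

g(z) = -z^2 - 2z

Newton's divided differences:
g[-3,1] = (-3 - (-3)) / (1 - (-3)) = 0
g[1,2] = (-8 - (-3)) / (2 - 1) = -5
g[-3,1,2] = (-5 - 0) / (2 - (-3)) = -1
g(z) = -3 + (-1)·(z + 3)(z - 1)
Expanding: g(z) = -z^2 - 2z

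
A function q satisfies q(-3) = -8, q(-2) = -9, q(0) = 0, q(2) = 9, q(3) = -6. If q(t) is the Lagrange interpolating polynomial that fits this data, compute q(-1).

Evaluate each Lagrange basis at t = -1:
L_0(-1) = (1)·(-1)·(-3)·(-4)/[(-1)·(-3)·(-5)·(-6)] = -2/15
L_1(-1) = (2)·(-1)·(-3)·(-4)/[(1)·(-2)·(-4)·(-5)] = 3/5
L_2(-1) = (2)·(1)·(-3)·(-4)/[(3)·(2)·(-2)·(-3)] = 2/3
L_3(-1) = (2)·(1)·(-1)·(-4)/[(5)·(4)·(2)·(-1)] = -1/5
L_4(-1) = (2)·(1)·(-1)·(-3)/[(6)·(5)·(3)·(1)] = 1/15
Sum: (-8)·(-2/15) + (-9)·(3/5) + 0 + 9·(-1/5) + (-6)·(1/15) = -98/15

-98/15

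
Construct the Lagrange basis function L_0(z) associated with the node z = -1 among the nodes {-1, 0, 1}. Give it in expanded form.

L_0(z) = (1/2)z^2 - (1/2)z

L_0(z) = z(z - 1) / [(-1)·(-2)]
       = (z^2 - z) / (2)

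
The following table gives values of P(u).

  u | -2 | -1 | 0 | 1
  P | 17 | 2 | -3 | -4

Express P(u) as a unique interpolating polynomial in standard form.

P(u) = -u^3 + 2u^2 - 2u - 3

Newton's divided differences:
P[-2,-1] = (2 - 17) / (-1 - (-2)) = -15
P[-1,0] = (-3 - 2) / (0 - (-1)) = -5
P[0,1] = (-4 - (-3)) / (1 - 0) = -1
P[-2,-1,0] = (-5 - (-15)) / (0 - (-2)) = 5
P[-1,0,1] = (-1 - (-5)) / (1 - (-1)) = 2
P[-2,-1,0,1] = (2 - 5) / (1 - (-2)) = -1
P(u) = 17 + (-15)·(u + 2) + 5·(u + 2)(u + 1) + (-1)·(u + 2)(u + 1)u
Expanding: P(u) = -u^3 + 2u^2 - 2u - 3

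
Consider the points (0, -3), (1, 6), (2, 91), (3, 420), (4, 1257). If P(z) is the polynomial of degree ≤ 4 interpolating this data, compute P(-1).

L_0(-1) = (-2)·(-3)·(-4)·(-5)/[(-1)·(-2)·(-3)·(-4)] = 5
L_1(-1) = (-1)·(-3)·(-4)·(-5)/[(1)·(-1)·(-2)·(-3)] = -10
L_2(-1) = (-1)·(-2)·(-4)·(-5)/[(2)·(1)·(-1)·(-2)] = 10
L_3(-1) = (-1)·(-2)·(-3)·(-5)/[(3)·(2)·(1)·(-1)] = -5
L_4(-1) = (-1)·(-2)·(-3)·(-4)/[(4)·(3)·(2)·(1)] = 1
Sum: (-3)·(5) + 6·(-10) + 91·(10) + 420·(-5) + 1257·(1) = -8

-8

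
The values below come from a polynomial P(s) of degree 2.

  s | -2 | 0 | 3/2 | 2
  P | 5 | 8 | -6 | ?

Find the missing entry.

The 3 known values determine P uniquely (degree ≤ 2).
L_0(2) = (2)·(1/2)/[(-2)·(-7/2)] = 1/7
L_1(2) = (4)·(1/2)/[(2)·(-3/2)] = -2/3
L_2(2) = (4)·(2)/[(7/2)·(3/2)] = 32/21
Sum: 5·(1/7) + 8·(-2/3) + (-6)·(32/21) = -289/21

-289/21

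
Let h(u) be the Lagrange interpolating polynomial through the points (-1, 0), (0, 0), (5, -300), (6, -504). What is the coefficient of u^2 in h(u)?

Build the Lagrange basis polynomials:
L_0(u) = u(u - 5)(u - 6) / [-42] = -(1/42)u^3 + (11/42)u^2 - (5/7)u
L_1(u) = (u + 1)(u - 5)(u - 6) / [30] = (1/30)u^3 - (1/3)u^2 + (19/30)u + 1
L_2(u) = (u + 1)u(u - 6) / [-30] = -(1/30)u^3 + (1/6)u^2 + (1/5)u
L_3(u) = (u + 1)u(u - 5) / [42] = (1/42)u^3 - (2/21)u^2 - (5/42)u
h(u) = 0·L_0 + 0·L_1 + (-300)·L_2 + (-504)·L_3
Only the coefficient of u^2 is needed; take it from each L_i and combine:
0·(11/42) + 0·(-1/3) + (-300)·(1/6) + (-504)·(-2/21) = -2

-2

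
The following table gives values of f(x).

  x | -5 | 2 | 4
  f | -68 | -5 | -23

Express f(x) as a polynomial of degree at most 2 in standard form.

f(x) = -2x^2 + 3x - 3

Build the Lagrange basis polynomials:
L_0(x) = (x - 2)(x - 4) / [63] = (1/63)x^2 - (2/21)x + 8/63
L_1(x) = (x + 5)(x - 4) / [-14] = -(1/14)x^2 - (1/14)x + 10/7
L_2(x) = (x + 5)(x - 2) / [18] = (1/18)x^2 + (1/6)x - 5/9
f(x) = (-68)·L_0 + (-5)·L_1 + (-23)·L_2
  (-68)·L_0(x) = -(68/63)x^2 + (136/21)x - 544/63
  (-5)·L_1(x) = (5/14)x^2 + (5/14)x - 50/7
  (-23)·L_2(x) = -(23/18)x^2 - (23/6)x + 115/9
Adding term by term: -2x^2 + 3x - 3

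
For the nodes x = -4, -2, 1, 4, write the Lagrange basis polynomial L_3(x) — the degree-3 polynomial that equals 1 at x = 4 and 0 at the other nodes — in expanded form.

L_3(x) = (x + 4)(x + 2)(x - 1) / [(8)·(6)·(3)]
       = (x^3 + 5x^2 + 2x - 8) / (144)

L_3(x) = (1/144)x^3 + (5/144)x^2 + (1/72)x - 1/18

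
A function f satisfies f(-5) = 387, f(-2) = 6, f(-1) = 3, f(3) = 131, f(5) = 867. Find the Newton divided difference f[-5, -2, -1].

31

f[-5,-2] = (6 - 387) / (-2 - (-5)) = -127
f[-2,-1] = (3 - 6) / (-1 - (-2)) = -3
f[-5,-2,-1] = (-3 - (-127)) / (-1 - (-5)) = 31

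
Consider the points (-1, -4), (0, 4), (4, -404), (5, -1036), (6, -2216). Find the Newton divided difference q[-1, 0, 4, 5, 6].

-2

q[-1,0] = (4 - (-4)) / (0 - (-1)) = 8
q[0,4] = (-404 - 4) / (4 - 0) = -102
q[4,5] = (-1036 - (-404)) / (5 - 4) = -632
q[5,6] = (-2216 - (-1036)) / (6 - 5) = -1180
q[-1,0,4] = (-102 - 8) / (4 - (-1)) = -22
q[0,4,5] = (-632 - (-102)) / (5 - 0) = -106
q[4,5,6] = (-1180 - (-632)) / (6 - 4) = -274
q[-1,0,4,5] = (-106 - (-22)) / (5 - (-1)) = -14
q[0,4,5,6] = (-274 - (-106)) / (6 - 0) = -28
q[-1,0,4,5,6] = (-28 - (-14)) / (6 - (-1)) = -2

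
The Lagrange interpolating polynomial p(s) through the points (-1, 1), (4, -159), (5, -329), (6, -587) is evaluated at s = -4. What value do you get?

193

Evaluate each Lagrange basis at s = -4:
L_0(-4) = (-8)·(-9)·(-10)/[(-5)·(-6)·(-7)] = 24/7
L_1(-4) = (-3)·(-9)·(-10)/[(5)·(-1)·(-2)] = -27
L_2(-4) = (-3)·(-8)·(-10)/[(6)·(1)·(-1)] = 40
L_3(-4) = (-3)·(-8)·(-9)/[(7)·(2)·(1)] = -108/7
Sum: 1·(24/7) + (-159)·(-27) + (-329)·(40) + (-587)·(-108/7) = 193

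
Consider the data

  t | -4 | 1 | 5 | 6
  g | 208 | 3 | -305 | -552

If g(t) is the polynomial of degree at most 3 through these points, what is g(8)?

Evaluate each Lagrange basis at t = 8:
L_0(8) = (7)·(3)·(2)/[(-5)·(-9)·(-10)] = -7/75
L_1(8) = (12)·(3)·(2)/[(5)·(-4)·(-5)] = 18/25
L_2(8) = (12)·(7)·(2)/[(9)·(4)·(-1)] = -14/3
L_3(8) = (12)·(7)·(3)/[(10)·(5)·(1)] = 126/25
Sum: 208·(-7/75) + 3·(18/25) + (-305)·(-14/3) + (-552)·(126/25) = -1376

-1376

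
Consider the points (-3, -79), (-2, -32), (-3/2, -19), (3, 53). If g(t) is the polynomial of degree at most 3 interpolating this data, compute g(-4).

Evaluate each Lagrange basis at t = -4:
L_0(-4) = (-2)·(-5/2)·(-7)/[(-1)·(-3/2)·(-6)] = 35/9
L_1(-4) = (-1)·(-5/2)·(-7)/[(1)·(-1/2)·(-5)] = -7
L_2(-4) = (-1)·(-2)·(-7)/[(3/2)·(1/2)·(-9/2)] = 112/27
L_3(-4) = (-1)·(-2)·(-5/2)/[(6)·(5)·(9/2)] = -1/27
Sum: (-79)·(35/9) + (-32)·(-7) + (-19)·(112/27) + 53·(-1/27) = -164

-164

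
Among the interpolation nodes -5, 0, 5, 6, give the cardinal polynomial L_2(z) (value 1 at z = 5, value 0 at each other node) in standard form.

L_2(z) = (z + 5)z(z - 6) / [(10)·(5)·(-1)]
       = (z^3 - z^2 - 30z) / (-50)

L_2(z) = -(1/50)z^3 + (1/50)z^2 + (3/5)z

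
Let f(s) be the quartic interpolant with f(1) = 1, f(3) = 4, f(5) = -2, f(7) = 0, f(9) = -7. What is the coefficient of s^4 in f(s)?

The leading coefficient equals the top divided difference f[1,3,5,7,9].
f[1,3] = (4 - 1) / (3 - 1) = 3/2
f[3,5] = (-2 - 4) / (5 - 3) = -3
f[5,7] = (0 - (-2)) / (7 - 5) = 1
f[7,9] = (-7 - 0) / (9 - 7) = -7/2
f[1,3,5] = (-3 - 3/2) / (5 - 1) = -9/8
f[3,5,7] = (1 - (-3)) / (7 - 3) = 1
f[5,7,9] = (-7/2 - 1) / (9 - 5) = -9/8
f[1,3,5,7] = (1 - (-9/8)) / (7 - 1) = 17/48
f[3,5,7,9] = (-9/8 - 1) / (9 - 3) = -17/48
f[1,3,5,7,9] = (-17/48 - 17/48) / (9 - 1) = -17/192

-17/192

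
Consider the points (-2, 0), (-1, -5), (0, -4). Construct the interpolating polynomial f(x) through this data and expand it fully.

Build the Lagrange basis polynomials:
L_0(x) = (x + 1)x / [2] = (1/2)x^2 + (1/2)x
L_1(x) = (x + 2)x / [-1] = -x^2 - 2x
L_2(x) = (x + 2)(x + 1) / [2] = (1/2)x^2 + (3/2)x + 1
f(x) = 0·L_0 + (-5)·L_1 + (-4)·L_2
  0·L_0(x) = 0
  (-5)·L_1(x) = 5x^2 + 10x
  (-4)·L_2(x) = -2x^2 - 6x - 4
Adding term by term: 3x^2 + 4x - 4

f(x) = 3x^2 + 4x - 4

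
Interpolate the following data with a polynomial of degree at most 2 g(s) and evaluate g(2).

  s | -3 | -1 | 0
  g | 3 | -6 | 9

L_0(2) = (3)·(2)/[(-2)·(-3)] = 1
L_1(2) = (5)·(2)/[(2)·(-1)] = -5
L_2(2) = (5)·(3)/[(3)·(1)] = 5
Sum: 3·(1) + (-6)·(-5) + 9·(5) = 78

78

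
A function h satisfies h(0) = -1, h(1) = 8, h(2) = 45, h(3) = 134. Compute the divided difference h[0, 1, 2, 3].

h[0,1] = (8 - (-1)) / (1 - 0) = 9
h[1,2] = (45 - 8) / (2 - 1) = 37
h[2,3] = (134 - 45) / (3 - 2) = 89
h[0,1,2] = (37 - 9) / (2 - 0) = 14
h[1,2,3] = (89 - 37) / (3 - 1) = 26
h[0,1,2,3] = (26 - 14) / (3 - 0) = 4

4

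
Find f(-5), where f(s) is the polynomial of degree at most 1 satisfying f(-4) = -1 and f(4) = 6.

L_0(-5) = (-9)/[(-8)] = 9/8
L_1(-5) = (-1)/[(8)] = -1/8
Sum: (-1)·(9/8) + 6·(-1/8) = -15/8

-15/8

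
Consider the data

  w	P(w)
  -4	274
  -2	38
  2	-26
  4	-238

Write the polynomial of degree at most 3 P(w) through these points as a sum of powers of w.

P(w) = -4w^3 + w^2 + 2

Build the Lagrange basis polynomials:
L_0(w) = (w + 2)(w - 2)(w - 4) / [-96] = -(1/96)w^3 + (1/24)w^2 + (1/24)w - 1/6
L_1(w) = (w + 4)(w - 2)(w - 4) / [48] = (1/48)w^3 - (1/24)w^2 - (1/3)w + 2/3
L_2(w) = (w + 4)(w + 2)(w - 4) / [-48] = -(1/48)w^3 - (1/24)w^2 + (1/3)w + 2/3
L_3(w) = (w + 4)(w + 2)(w - 2) / [96] = (1/96)w^3 + (1/24)w^2 - (1/24)w - 1/6
P(w) = 274·L_0 + 38·L_1 + (-26)·L_2 + (-238)·L_3
  274·L_0(w) = -(137/48)w^3 + (137/12)w^2 + (137/12)w - 137/3
  38·L_1(w) = (19/24)w^3 - (19/12)w^2 - (38/3)w + 76/3
  (-26)·L_2(w) = (13/24)w^3 + (13/12)w^2 - (26/3)w - 52/3
  (-238)·L_3(w) = -(119/48)w^3 - (119/12)w^2 + (119/12)w + 119/3
Adding term by term: -4w^3 + w^2 + 2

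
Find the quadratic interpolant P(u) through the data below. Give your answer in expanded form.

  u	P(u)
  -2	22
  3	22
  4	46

P(u) = 4u^2 - 4u - 2

Build the Lagrange basis polynomials:
L_0(u) = (u - 3)(u - 4) / [30] = (1/30)u^2 - (7/30)u + 2/5
L_1(u) = (u + 2)(u - 4) / [-5] = -(1/5)u^2 + (2/5)u + 8/5
L_2(u) = (u + 2)(u - 3) / [6] = (1/6)u^2 - (1/6)u - 1
P(u) = 22·L_0 + 22·L_1 + 46·L_2
  22·L_0(u) = (11/15)u^2 - (77/15)u + 44/5
  22·L_1(u) = -(22/5)u^2 + (44/5)u + 176/5
  46·L_2(u) = (23/3)u^2 - (23/3)u - 46
Adding term by term: 4u^2 - 4u - 2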